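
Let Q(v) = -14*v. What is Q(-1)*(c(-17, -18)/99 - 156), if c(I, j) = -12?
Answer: -72128/33 ≈ -2185.7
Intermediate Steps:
Q(-1)*(c(-17, -18)/99 - 156) = (-14*(-1))*(-12/99 - 156) = 14*(-12*1/99 - 156) = 14*(-4/33 - 156) = 14*(-5152/33) = -72128/33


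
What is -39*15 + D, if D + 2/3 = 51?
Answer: -1604/3 ≈ -534.67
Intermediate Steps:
D = 151/3 (D = -⅔ + 51 = 151/3 ≈ 50.333)
-39*15 + D = -39*15 + 151/3 = -585 + 151/3 = -1604/3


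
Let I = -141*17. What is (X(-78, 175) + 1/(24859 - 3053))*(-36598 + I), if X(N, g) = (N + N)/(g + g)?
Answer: 13263704707/763210 ≈ 17379.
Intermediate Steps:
I = -2397
X(N, g) = N/g (X(N, g) = (2*N)/((2*g)) = (2*N)*(1/(2*g)) = N/g)
(X(-78, 175) + 1/(24859 - 3053))*(-36598 + I) = (-78/175 + 1/(24859 - 3053))*(-36598 - 2397) = (-78*1/175 + 1/21806)*(-38995) = (-78/175 + 1/21806)*(-38995) = -1700693/3816050*(-38995) = 13263704707/763210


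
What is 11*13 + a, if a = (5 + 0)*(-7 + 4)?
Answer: 128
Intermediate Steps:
a = -15 (a = 5*(-3) = -15)
11*13 + a = 11*13 - 15 = 143 - 15 = 128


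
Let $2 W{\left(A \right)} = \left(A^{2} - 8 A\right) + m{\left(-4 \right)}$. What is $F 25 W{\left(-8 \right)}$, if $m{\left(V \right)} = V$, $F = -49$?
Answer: $-75950$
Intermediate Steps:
$W{\left(A \right)} = -2 + \frac{A^{2}}{2} - 4 A$ ($W{\left(A \right)} = \frac{\left(A^{2} - 8 A\right) - 4}{2} = \frac{-4 + A^{2} - 8 A}{2} = -2 + \frac{A^{2}}{2} - 4 A$)
$F 25 W{\left(-8 \right)} = \left(-49\right) 25 \left(-2 + \frac{\left(-8\right)^{2}}{2} - -32\right) = - 1225 \left(-2 + \frac{1}{2} \cdot 64 + 32\right) = - 1225 \left(-2 + 32 + 32\right) = \left(-1225\right) 62 = -75950$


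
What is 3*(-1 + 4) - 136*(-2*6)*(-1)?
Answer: -1623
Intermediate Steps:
3*(-1 + 4) - 136*(-2*6)*(-1) = 3*3 - (-1632)*(-1) = 9 - 136*12 = 9 - 1632 = -1623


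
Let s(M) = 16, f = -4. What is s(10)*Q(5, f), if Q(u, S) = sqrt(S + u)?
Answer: 16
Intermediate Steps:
s(10)*Q(5, f) = 16*sqrt(-4 + 5) = 16*sqrt(1) = 16*1 = 16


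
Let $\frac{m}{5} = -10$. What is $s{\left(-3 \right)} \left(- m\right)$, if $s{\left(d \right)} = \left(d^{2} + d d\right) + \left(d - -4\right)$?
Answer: $950$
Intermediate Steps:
$m = -50$ ($m = 5 \left(-10\right) = -50$)
$s{\left(d \right)} = 4 + d + 2 d^{2}$ ($s{\left(d \right)} = \left(d^{2} + d^{2}\right) + \left(d + 4\right) = 2 d^{2} + \left(4 + d\right) = 4 + d + 2 d^{2}$)
$s{\left(-3 \right)} \left(- m\right) = \left(4 - 3 + 2 \left(-3\right)^{2}\right) \left(\left(-1\right) \left(-50\right)\right) = \left(4 - 3 + 2 \cdot 9\right) 50 = \left(4 - 3 + 18\right) 50 = 19 \cdot 50 = 950$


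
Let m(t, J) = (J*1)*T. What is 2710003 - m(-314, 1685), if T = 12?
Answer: 2689783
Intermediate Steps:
m(t, J) = 12*J (m(t, J) = (J*1)*12 = J*12 = 12*J)
2710003 - m(-314, 1685) = 2710003 - 12*1685 = 2710003 - 1*20220 = 2710003 - 20220 = 2689783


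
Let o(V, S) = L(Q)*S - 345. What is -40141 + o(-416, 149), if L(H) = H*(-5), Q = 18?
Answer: -53896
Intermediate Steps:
L(H) = -5*H
o(V, S) = -345 - 90*S (o(V, S) = (-5*18)*S - 345 = -90*S - 345 = -345 - 90*S)
-40141 + o(-416, 149) = -40141 + (-345 - 90*149) = -40141 + (-345 - 13410) = -40141 - 13755 = -53896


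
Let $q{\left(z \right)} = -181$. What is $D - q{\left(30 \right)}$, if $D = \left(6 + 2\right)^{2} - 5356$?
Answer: $-5111$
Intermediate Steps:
$D = -5292$ ($D = 8^{2} - 5356 = 64 - 5356 = -5292$)
$D - q{\left(30 \right)} = -5292 - -181 = -5292 + 181 = -5111$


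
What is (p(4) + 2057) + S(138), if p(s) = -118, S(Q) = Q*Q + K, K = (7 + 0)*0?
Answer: 20983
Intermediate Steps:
K = 0 (K = 7*0 = 0)
S(Q) = Q² (S(Q) = Q*Q + 0 = Q² + 0 = Q²)
(p(4) + 2057) + S(138) = (-118 + 2057) + 138² = 1939 + 19044 = 20983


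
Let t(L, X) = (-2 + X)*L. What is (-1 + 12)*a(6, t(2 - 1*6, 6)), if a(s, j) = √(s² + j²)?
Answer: 22*√73 ≈ 187.97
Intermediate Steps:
t(L, X) = L*(-2 + X)
a(s, j) = √(j² + s²)
(-1 + 12)*a(6, t(2 - 1*6, 6)) = (-1 + 12)*√(((2 - 1*6)*(-2 + 6))² + 6²) = 11*√(((2 - 6)*4)² + 36) = 11*√((-4*4)² + 36) = 11*√((-16)² + 36) = 11*√(256 + 36) = 11*√292 = 11*(2*√73) = 22*√73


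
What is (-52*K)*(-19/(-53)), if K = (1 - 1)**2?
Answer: 0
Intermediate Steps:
K = 0 (K = 0**2 = 0)
(-52*K)*(-19/(-53)) = (-52*0)*(-19/(-53)) = 0*(-19*(-1/53)) = 0*(19/53) = 0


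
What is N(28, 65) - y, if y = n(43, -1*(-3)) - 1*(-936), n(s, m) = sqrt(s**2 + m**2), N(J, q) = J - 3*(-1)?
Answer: -905 - sqrt(1858) ≈ -948.10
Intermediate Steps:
N(J, q) = 3 + J (N(J, q) = J + 3 = 3 + J)
n(s, m) = sqrt(m**2 + s**2)
y = 936 + sqrt(1858) (y = sqrt((-1*(-3))**2 + 43**2) - 1*(-936) = sqrt(3**2 + 1849) + 936 = sqrt(9 + 1849) + 936 = sqrt(1858) + 936 = 936 + sqrt(1858) ≈ 979.10)
N(28, 65) - y = (3 + 28) - (936 + sqrt(1858)) = 31 + (-936 - sqrt(1858)) = -905 - sqrt(1858)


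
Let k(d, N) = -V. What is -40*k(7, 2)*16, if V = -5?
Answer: -3200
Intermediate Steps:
k(d, N) = 5 (k(d, N) = -1*(-5) = 5)
-40*k(7, 2)*16 = -40*5*16 = -200*16 = -3200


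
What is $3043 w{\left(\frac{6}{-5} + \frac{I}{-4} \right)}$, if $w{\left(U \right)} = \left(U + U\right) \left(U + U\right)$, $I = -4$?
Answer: $\frac{12172}{25} \approx 486.88$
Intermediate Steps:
$w{\left(U \right)} = 4 U^{2}$ ($w{\left(U \right)} = 2 U 2 U = 4 U^{2}$)
$3043 w{\left(\frac{6}{-5} + \frac{I}{-4} \right)} = 3043 \cdot 4 \left(\frac{6}{-5} - \frac{4}{-4}\right)^{2} = 3043 \cdot 4 \left(6 \left(- \frac{1}{5}\right) - -1\right)^{2} = 3043 \cdot 4 \left(- \frac{6}{5} + 1\right)^{2} = 3043 \cdot 4 \left(- \frac{1}{5}\right)^{2} = 3043 \cdot 4 \cdot \frac{1}{25} = 3043 \cdot \frac{4}{25} = \frac{12172}{25}$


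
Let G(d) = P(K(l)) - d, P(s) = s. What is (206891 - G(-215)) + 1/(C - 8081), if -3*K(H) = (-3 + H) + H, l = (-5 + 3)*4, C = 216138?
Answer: 128997212516/624171 ≈ 2.0667e+5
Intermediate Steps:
l = -8 (l = -2*4 = -8)
K(H) = 1 - 2*H/3 (K(H) = -((-3 + H) + H)/3 = -(-3 + 2*H)/3 = 1 - 2*H/3)
G(d) = 19/3 - d (G(d) = (1 - ⅔*(-8)) - d = (1 + 16/3) - d = 19/3 - d)
(206891 - G(-215)) + 1/(C - 8081) = (206891 - (19/3 - 1*(-215))) + 1/(216138 - 8081) = (206891 - (19/3 + 215)) + 1/208057 = (206891 - 1*664/3) + 1/208057 = (206891 - 664/3) + 1/208057 = 620009/3 + 1/208057 = 128997212516/624171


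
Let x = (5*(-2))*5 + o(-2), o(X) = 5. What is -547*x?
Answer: 24615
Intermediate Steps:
x = -45 (x = (5*(-2))*5 + 5 = -10*5 + 5 = -50 + 5 = -45)
-547*x = -547*(-45) = 24615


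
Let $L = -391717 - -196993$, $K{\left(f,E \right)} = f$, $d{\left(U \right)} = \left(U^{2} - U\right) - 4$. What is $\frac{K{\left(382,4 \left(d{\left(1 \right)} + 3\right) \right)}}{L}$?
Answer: $- \frac{191}{97362} \approx -0.0019618$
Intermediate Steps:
$d{\left(U \right)} = -4 + U^{2} - U$
$L = -194724$ ($L = -391717 + 196993 = -194724$)
$\frac{K{\left(382,4 \left(d{\left(1 \right)} + 3\right) \right)}}{L} = \frac{382}{-194724} = 382 \left(- \frac{1}{194724}\right) = - \frac{191}{97362}$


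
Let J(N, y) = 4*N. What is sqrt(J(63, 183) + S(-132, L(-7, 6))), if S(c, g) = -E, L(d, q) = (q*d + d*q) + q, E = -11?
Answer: sqrt(263) ≈ 16.217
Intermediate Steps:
L(d, q) = q + 2*d*q (L(d, q) = (d*q + d*q) + q = 2*d*q + q = q + 2*d*q)
S(c, g) = 11 (S(c, g) = -1*(-11) = 11)
sqrt(J(63, 183) + S(-132, L(-7, 6))) = sqrt(4*63 + 11) = sqrt(252 + 11) = sqrt(263)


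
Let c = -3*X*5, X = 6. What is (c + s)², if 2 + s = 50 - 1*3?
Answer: 2025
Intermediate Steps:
s = 45 (s = -2 + (50 - 1*3) = -2 + (50 - 3) = -2 + 47 = 45)
c = -90 (c = -3*6*5 = -18*5 = -90)
(c + s)² = (-90 + 45)² = (-45)² = 2025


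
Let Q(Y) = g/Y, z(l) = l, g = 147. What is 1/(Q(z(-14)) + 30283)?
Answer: 2/60545 ≈ 3.3033e-5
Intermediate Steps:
Q(Y) = 147/Y
1/(Q(z(-14)) + 30283) = 1/(147/(-14) + 30283) = 1/(147*(-1/14) + 30283) = 1/(-21/2 + 30283) = 1/(60545/2) = 2/60545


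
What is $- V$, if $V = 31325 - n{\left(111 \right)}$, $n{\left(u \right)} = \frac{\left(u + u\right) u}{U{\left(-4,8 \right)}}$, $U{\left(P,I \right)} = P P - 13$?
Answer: $-23111$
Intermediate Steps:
$U{\left(P,I \right)} = -13 + P^{2}$ ($U{\left(P,I \right)} = P^{2} - 13 = -13 + P^{2}$)
$n{\left(u \right)} = \frac{2 u^{2}}{3}$ ($n{\left(u \right)} = \frac{\left(u + u\right) u}{-13 + \left(-4\right)^{2}} = \frac{2 u u}{-13 + 16} = \frac{2 u^{2}}{3}$)
$V = 23111$ ($V = 31325 - \frac{2 \cdot 111^{2}}{3} = 31325 - \frac{2}{3} \cdot 12321 = 31325 - 8214 = 23111$)
$- V = \left(-1\right) 23111 = -23111$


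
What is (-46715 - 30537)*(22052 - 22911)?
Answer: 66359468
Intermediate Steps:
(-46715 - 30537)*(22052 - 22911) = -77252*(-859) = 66359468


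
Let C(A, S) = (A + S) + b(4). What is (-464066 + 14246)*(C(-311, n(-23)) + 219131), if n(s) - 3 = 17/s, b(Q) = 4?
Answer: -2263945859280/23 ≈ -9.8432e+10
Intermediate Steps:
n(s) = 3 + 17/s
C(A, S) = 4 + A + S (C(A, S) = (A + S) + 4 = 4 + A + S)
(-464066 + 14246)*(C(-311, n(-23)) + 219131) = (-464066 + 14246)*((4 - 311 + (3 + 17/(-23))) + 219131) = -449820*((4 - 311 + (3 + 17*(-1/23))) + 219131) = -449820*((4 - 311 + (3 - 17/23)) + 219131) = -449820*((4 - 311 + 52/23) + 219131) = -449820*(-7009/23 + 219131) = -449820*5033004/23 = -2263945859280/23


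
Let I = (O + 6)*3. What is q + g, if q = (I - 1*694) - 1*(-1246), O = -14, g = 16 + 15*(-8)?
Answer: 424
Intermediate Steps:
g = -104 (g = 16 - 120 = -104)
I = -24 (I = (-14 + 6)*3 = -8*3 = -24)
q = 528 (q = (-24 - 1*694) - 1*(-1246) = (-24 - 694) + 1246 = -718 + 1246 = 528)
q + g = 528 - 104 = 424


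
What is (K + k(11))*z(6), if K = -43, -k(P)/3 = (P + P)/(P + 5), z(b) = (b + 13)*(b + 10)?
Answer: -14326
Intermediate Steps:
z(b) = (10 + b)*(13 + b) (z(b) = (13 + b)*(10 + b) = (10 + b)*(13 + b))
k(P) = -6*P/(5 + P) (k(P) = -3*(P + P)/(P + 5) = -3*2*P/(5 + P) = -6*P/(5 + P))
(K + k(11))*z(6) = (-43 - 6*11/(5 + 11))*(130 + 6**2 + 23*6) = (-43 - 6*11/16)*(130 + 36 + 138) = (-43 - 6*11*1/16)*304 = (-43 - 33/8)*304 = -377/8*304 = -14326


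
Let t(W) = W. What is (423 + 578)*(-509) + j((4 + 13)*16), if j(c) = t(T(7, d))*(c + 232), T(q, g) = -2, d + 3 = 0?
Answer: -510517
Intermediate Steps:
d = -3 (d = -3 + 0 = -3)
j(c) = -464 - 2*c (j(c) = -2*(c + 232) = -2*(232 + c) = -464 - 2*c)
(423 + 578)*(-509) + j((4 + 13)*16) = (423 + 578)*(-509) + (-464 - 2*(4 + 13)*16) = 1001*(-509) + (-464 - 34*16) = -509509 + (-464 - 2*272) = -509509 + (-464 - 544) = -509509 - 1008 = -510517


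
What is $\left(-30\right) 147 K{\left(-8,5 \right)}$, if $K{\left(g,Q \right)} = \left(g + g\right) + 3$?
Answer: $57330$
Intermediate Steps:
$K{\left(g,Q \right)} = 3 + 2 g$ ($K{\left(g,Q \right)} = 2 g + 3 = 3 + 2 g$)
$\left(-30\right) 147 K{\left(-8,5 \right)} = \left(-30\right) 147 \left(3 + 2 \left(-8\right)\right) = - 4410 \left(3 - 16\right) = \left(-4410\right) \left(-13\right) = 57330$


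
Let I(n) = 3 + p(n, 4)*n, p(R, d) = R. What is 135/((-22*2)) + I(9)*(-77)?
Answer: -284727/44 ≈ -6471.1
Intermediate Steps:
I(n) = 3 + n² (I(n) = 3 + n*n = 3 + n²)
135/((-22*2)) + I(9)*(-77) = 135/((-22*2)) + (3 + 9²)*(-77) = 135/(-44) + (3 + 81)*(-77) = 135*(-1/44) + 84*(-77) = -135/44 - 6468 = -284727/44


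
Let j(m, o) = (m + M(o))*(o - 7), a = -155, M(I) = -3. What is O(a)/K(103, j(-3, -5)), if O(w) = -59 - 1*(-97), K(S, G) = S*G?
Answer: 19/3708 ≈ 0.0051241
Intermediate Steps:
j(m, o) = (-7 + o)*(-3 + m) (j(m, o) = (m - 3)*(o - 7) = (-3 + m)*(-7 + o) = (-7 + o)*(-3 + m))
K(S, G) = G*S
O(w) = 38 (O(w) = -59 + 97 = 38)
O(a)/K(103, j(-3, -5)) = 38/(((21 - 7*(-3) - 3*(-5) - 3*(-5))*103)) = 38/(((21 + 21 + 15 + 15)*103)) = 38/((72*103)) = 38/7416 = 38*(1/7416) = 19/3708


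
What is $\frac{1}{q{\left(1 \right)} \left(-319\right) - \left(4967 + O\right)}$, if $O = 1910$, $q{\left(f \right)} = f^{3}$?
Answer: $- \frac{1}{7196} \approx -0.00013897$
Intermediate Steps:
$\frac{1}{q{\left(1 \right)} \left(-319\right) - \left(4967 + O\right)} = \frac{1}{1^{3} \left(-319\right) - 6877} = \frac{1}{1 \left(-319\right) - 6877} = \frac{1}{-319 - 6877} = \frac{1}{-7196} = - \frac{1}{7196}$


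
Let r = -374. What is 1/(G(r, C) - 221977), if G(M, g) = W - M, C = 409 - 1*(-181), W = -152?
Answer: -1/221755 ≈ -4.5095e-6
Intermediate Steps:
C = 590 (C = 409 + 181 = 590)
G(M, g) = -152 - M
1/(G(r, C) - 221977) = 1/((-152 - 1*(-374)) - 221977) = 1/((-152 + 374) - 221977) = 1/(222 - 221977) = 1/(-221755) = -1/221755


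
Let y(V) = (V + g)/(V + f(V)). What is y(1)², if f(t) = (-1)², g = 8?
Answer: 81/4 ≈ 20.250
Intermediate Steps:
f(t) = 1
y(V) = (8 + V)/(1 + V) (y(V) = (V + 8)/(V + 1) = (8 + V)/(1 + V))
y(1)² = ((8 + 1)/(1 + 1))² = (9/2)² = 81/4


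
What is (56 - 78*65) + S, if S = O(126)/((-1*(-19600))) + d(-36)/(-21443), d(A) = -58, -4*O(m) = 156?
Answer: -2107297658677/420282800 ≈ -5014.0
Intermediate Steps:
O(m) = -39 (O(m) = -1/4*156 = -39)
S = 300523/420282800 (S = -39/((-1*(-19600))) - 58/(-21443) = -39/19600 - 58*(-1/21443) = -39*1/19600 + 58/21443 = -39/19600 + 58/21443 = 300523/420282800 ≈ 0.00071505)
(56 - 78*65) + S = (56 - 78*65) + 300523/420282800 = (56 - 5070) + 300523/420282800 = -5014 + 300523/420282800 = -2107297658677/420282800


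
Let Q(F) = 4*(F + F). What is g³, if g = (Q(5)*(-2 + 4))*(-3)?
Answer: -13824000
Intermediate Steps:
Q(F) = 8*F (Q(F) = 4*(2*F) = 8*F)
g = -240 (g = ((8*5)*(-2 + 4))*(-3) = (40*2)*(-3) = 80*(-3) = -240)
g³ = (-240)³ = -13824000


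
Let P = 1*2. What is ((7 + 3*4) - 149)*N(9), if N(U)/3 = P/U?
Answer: -260/3 ≈ -86.667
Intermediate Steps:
P = 2
N(U) = 6/U (N(U) = 3*(2/U) = 6/U)
((7 + 3*4) - 149)*N(9) = ((7 + 3*4) - 149)*(6/9) = ((7 + 12) - 149)*(6*(⅑)) = (19 - 149)*(⅔) = -130*⅔ = -260/3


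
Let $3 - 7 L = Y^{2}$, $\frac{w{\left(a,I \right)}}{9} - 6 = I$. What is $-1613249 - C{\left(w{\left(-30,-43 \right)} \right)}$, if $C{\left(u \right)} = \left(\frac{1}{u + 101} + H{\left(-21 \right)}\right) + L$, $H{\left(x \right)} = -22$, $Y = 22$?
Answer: $- \frac{2619769049}{1624} \approx -1.6132 \cdot 10^{6}$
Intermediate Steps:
$w{\left(a,I \right)} = 54 + 9 I$
$L = - \frac{481}{7}$ ($L = \frac{3}{7} - \frac{22^{2}}{7} = \frac{3}{7} - \frac{484}{7} = - \frac{481}{7} \approx -68.714$)
$C{\left(u \right)} = - \frac{635}{7} + \frac{1}{101 + u}$ ($C{\left(u \right)} = \left(\frac{1}{u + 101} - 22\right) - \frac{481}{7} = \left(\frac{1}{101 + u} - 22\right) - \frac{481}{7} = \left(-22 + \frac{1}{101 + u}\right) - \frac{481}{7} = - \frac{635}{7} + \frac{1}{101 + u}$)
$-1613249 - C{\left(w{\left(-30,-43 \right)} \right)} = -1613249 - \frac{-64128 - 635 \left(54 + 9 \left(-43\right)\right)}{7 \left(101 + \left(54 + 9 \left(-43\right)\right)\right)} = -1613249 - \frac{-64128 - 635 \left(54 - 387\right)}{7 \left(101 + \left(54 - 387\right)\right)} = -1613249 - \frac{-64128 - -211455}{7 \left(101 - 333\right)} = -1613249 - \frac{-64128 + 211455}{7 \left(-232\right)} = -1613249 - \frac{1}{7} \left(- \frac{1}{232}\right) 147327 = -1613249 - - \frac{147327}{1624} = -1613249 + \frac{147327}{1624} = - \frac{2619769049}{1624}$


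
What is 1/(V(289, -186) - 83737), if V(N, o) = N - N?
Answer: -1/83737 ≈ -1.1942e-5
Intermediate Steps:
V(N, o) = 0
1/(V(289, -186) - 83737) = 1/(0 - 83737) = 1/(-83737) = -1/83737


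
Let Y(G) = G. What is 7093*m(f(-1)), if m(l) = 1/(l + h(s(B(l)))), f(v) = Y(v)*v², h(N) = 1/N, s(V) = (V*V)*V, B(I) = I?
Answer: -7093/2 ≈ -3546.5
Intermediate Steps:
s(V) = V³ (s(V) = V²*V = V³)
f(v) = v³ (f(v) = v*v² = v³)
m(l) = 1/(l + l⁻³) (m(l) = 1/(l + 1/(l³)) = 1/(l + l⁻³))
7093*m(f(-1)) = 7093*(((-1)³)³/(1 + ((-1)³)⁴)) = 7093*((-1)³/(1 + (-1)⁴)) = 7093*(-1/(1 + 1)) = 7093*(-1/2) = 7093*(-1*½) = 7093*(-½) = -7093/2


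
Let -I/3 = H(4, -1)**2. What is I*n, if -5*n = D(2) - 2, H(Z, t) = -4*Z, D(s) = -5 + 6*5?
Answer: 17664/5 ≈ 3532.8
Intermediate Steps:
D(s) = 25 (D(s) = -5 + 30 = 25)
I = -768 (I = -3*(-4*4)**2 = -3*(-16)**2 = -3*256 = -768)
n = -23/5 (n = -(25 - 2)/5 = -1/5*23 = -23/5 ≈ -4.6000)
I*n = -768*(-23/5) = 17664/5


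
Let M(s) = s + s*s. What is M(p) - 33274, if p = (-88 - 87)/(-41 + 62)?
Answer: -298916/9 ≈ -33213.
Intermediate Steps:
p = -25/3 (p = -175/21 = -175*1/21 = -25/3 ≈ -8.3333)
M(s) = s + s²
M(p) - 33274 = -25*(1 - 25/3)/3 - 33274 = -25/3*(-22/3) - 33274 = 550/9 - 33274 = -298916/9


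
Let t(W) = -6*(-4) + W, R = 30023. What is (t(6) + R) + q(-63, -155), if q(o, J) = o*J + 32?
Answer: 39850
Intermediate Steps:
q(o, J) = 32 + J*o (q(o, J) = J*o + 32 = 32 + J*o)
t(W) = 24 + W
(t(6) + R) + q(-63, -155) = ((24 + 6) + 30023) + (32 - 155*(-63)) = (30 + 30023) + (32 + 9765) = 30053 + 9797 = 39850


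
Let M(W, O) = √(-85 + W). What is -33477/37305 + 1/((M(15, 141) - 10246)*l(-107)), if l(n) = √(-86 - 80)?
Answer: -11159/12435 - √2905/8713388638 + 5123*I*√166/8713388638 ≈ -0.89739 + 7.5752e-6*I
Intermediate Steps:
l(n) = I*√166 (l(n) = √(-166) = I*√166)
-33477/37305 + 1/((M(15, 141) - 10246)*l(-107)) = -33477/37305 + 1/((√(-85 + 15) - 10246)*((I*√166))) = -33477*1/37305 + (-I*√166/166)/(√(-70) - 10246) = -11159/12435 + (-I*√166/166)/(I*√70 - 10246) = -11159/12435 + (-I*√166/166)/(-10246 + I*√70) = -11159/12435 - I*√166/(166*(-10246 + I*√70))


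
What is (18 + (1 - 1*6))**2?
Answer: 169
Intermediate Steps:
(18 + (1 - 1*6))**2 = (18 + (1 - 6))**2 = (18 - 5)**2 = 13**2 = 169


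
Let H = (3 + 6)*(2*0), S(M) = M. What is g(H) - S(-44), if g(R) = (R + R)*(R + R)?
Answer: 44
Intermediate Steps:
H = 0 (H = 9*0 = 0)
g(R) = 4*R² (g(R) = (2*R)*(2*R) = 4*R²)
g(H) - S(-44) = 4*0² - 1*(-44) = 4*0 + 44 = 0 + 44 = 44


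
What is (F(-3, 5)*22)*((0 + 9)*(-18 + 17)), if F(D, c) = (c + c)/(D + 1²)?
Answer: 990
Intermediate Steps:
F(D, c) = 2*c/(1 + D) (F(D, c) = (2*c)/(D + 1) = (2*c)/(1 + D) = 2*c/(1 + D))
(F(-3, 5)*22)*((0 + 9)*(-18 + 17)) = ((2*5/(1 - 3))*22)*((0 + 9)*(-18 + 17)) = ((2*5/(-2))*22)*(9*(-1)) = ((2*5*(-½))*22)*(-9) = -5*22*(-9) = -110*(-9) = 990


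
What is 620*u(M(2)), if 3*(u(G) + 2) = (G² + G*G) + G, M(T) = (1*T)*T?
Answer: 6200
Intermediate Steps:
M(T) = T² (M(T) = T*T = T²)
u(G) = -2 + G/3 + 2*G²/3 (u(G) = -2 + ((G² + G*G) + G)/3 = -2 + ((G² + G²) + G)/3 = -2 + (2*G² + G)/3 = -2 + (G + 2*G²)/3 = -2 + (G/3 + 2*G²/3) = -2 + G/3 + 2*G²/3)
620*u(M(2)) = 620*(-2 + (⅓)*2² + 2*(2²)²/3) = 620*(-2 + (⅓)*4 + (⅔)*4²) = 620*(-2 + 4/3 + (⅔)*16) = 620*(-2 + 4/3 + 32/3) = 620*10 = 6200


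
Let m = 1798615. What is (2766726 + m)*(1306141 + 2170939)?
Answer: 15874055884280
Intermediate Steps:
(2766726 + m)*(1306141 + 2170939) = (2766726 + 1798615)*(1306141 + 2170939) = 4565341*3477080 = 15874055884280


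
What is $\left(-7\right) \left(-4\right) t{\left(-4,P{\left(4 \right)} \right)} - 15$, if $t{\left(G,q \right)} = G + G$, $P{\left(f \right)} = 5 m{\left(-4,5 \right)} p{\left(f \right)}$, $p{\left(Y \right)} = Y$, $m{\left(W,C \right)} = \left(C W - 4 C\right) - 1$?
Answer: $-239$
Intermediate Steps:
$m{\left(W,C \right)} = -1 - 4 C + C W$ ($m{\left(W,C \right)} = \left(- 4 C + C W\right) - 1 = -1 - 4 C + C W$)
$P{\left(f \right)} = - 205 f$ ($P{\left(f \right)} = 5 \left(-1 - 20 + 5 \left(-4\right)\right) f = 5 \left(-1 - 20 - 20\right) f = 5 \left(-41\right) f = - 205 f$)
$t{\left(G,q \right)} = 2 G$
$\left(-7\right) \left(-4\right) t{\left(-4,P{\left(4 \right)} \right)} - 15 = \left(-7\right) \left(-4\right) 2 \left(-4\right) - 15 = 28 \left(-8\right) - 15 = -224 - 15 = -239$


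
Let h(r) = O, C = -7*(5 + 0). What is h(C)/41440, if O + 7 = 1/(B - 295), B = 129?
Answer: -1163/6879040 ≈ -0.00016906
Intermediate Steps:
O = -1163/166 (O = -7 + 1/(129 - 295) = -7 + 1/(-166) = -7 - 1/166 = -1163/166 ≈ -7.0060)
C = -35 (C = -7*5 = -35)
h(r) = -1163/166
h(C)/41440 = -1163/166/41440 = -1163/166*1/41440 = -1163/6879040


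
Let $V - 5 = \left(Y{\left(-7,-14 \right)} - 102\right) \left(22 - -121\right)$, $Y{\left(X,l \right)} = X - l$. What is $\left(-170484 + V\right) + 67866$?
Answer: $-116198$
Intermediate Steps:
$V = -13580$ ($V = 5 + \left(\left(-7 - -14\right) - 102\right) \left(22 - -121\right) = 5 + \left(\left(-7 + 14\right) - 102\right) \left(22 + 121\right) = 5 + \left(7 - 102\right) 143 = 5 - 13585 = -13580$)
$\left(-170484 + V\right) + 67866 = \left(-170484 - 13580\right) + 67866 = -184064 + 67866 = -116198$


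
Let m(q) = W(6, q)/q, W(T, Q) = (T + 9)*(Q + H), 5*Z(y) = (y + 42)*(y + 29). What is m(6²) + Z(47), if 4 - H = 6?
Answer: 41009/30 ≈ 1367.0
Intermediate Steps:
H = -2 (H = 4 - 1*6 = 4 - 6 = -2)
Z(y) = (29 + y)*(42 + y)/5 (Z(y) = ((y + 42)*(y + 29))/5 = ((42 + y)*(29 + y))/5 = ((29 + y)*(42 + y))/5 = (29 + y)*(42 + y)/5)
W(T, Q) = (-2 + Q)*(9 + T) (W(T, Q) = (T + 9)*(Q - 2) = (9 + T)*(-2 + Q) = (-2 + Q)*(9 + T))
m(q) = (-30 + 15*q)/q (m(q) = (-18 - 2*6 + 9*q + q*6)/q = (-18 - 12 + 9*q + 6*q)/q = (-30 + 15*q)/q)
m(6²) + Z(47) = (15 - 30/(6²)) + (1218/5 + (⅕)*47² + (71/5)*47) = (15 - 30/36) + (1218/5 + (⅕)*2209 + 3337/5) = (15 - 30*1/36) + (1218/5 + 2209/5 + 3337/5) = (15 - ⅚) + 6764/5 = 85/6 + 6764/5 = 41009/30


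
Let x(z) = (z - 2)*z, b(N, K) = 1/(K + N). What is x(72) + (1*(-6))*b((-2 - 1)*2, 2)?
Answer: 10083/2 ≈ 5041.5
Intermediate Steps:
x(z) = z*(-2 + z) (x(z) = (-2 + z)*z = z*(-2 + z))
x(72) + (1*(-6))*b((-2 - 1)*2, 2) = 72*(-2 + 72) + (1*(-6))/(2 + (-2 - 1)*2) = 72*70 - 6/(2 - 3*2) = 5040 - 6/(2 - 6) = 5040 - 6/(-4) = 5040 - 6*(-1/4) = 5040 + 3/2 = 10083/2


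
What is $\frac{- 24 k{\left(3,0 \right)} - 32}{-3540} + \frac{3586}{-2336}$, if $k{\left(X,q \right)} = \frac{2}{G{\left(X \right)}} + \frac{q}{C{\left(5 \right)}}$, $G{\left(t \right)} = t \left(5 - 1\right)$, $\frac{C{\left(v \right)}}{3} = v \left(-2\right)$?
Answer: $- \frac{525431}{344560} \approx -1.5249$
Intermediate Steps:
$C{\left(v \right)} = - 6 v$ ($C{\left(v \right)} = 3 v \left(-2\right) = 3 \left(- 2 v\right) = - 6 v$)
$G{\left(t \right)} = 4 t$ ($G{\left(t \right)} = t 4 = 4 t$)
$k{\left(X,q \right)} = \frac{1}{2 X} - \frac{q}{30}$ ($k{\left(X,q \right)} = \frac{2}{4 X} + \frac{q}{\left(-6\right) 5} = 2 \frac{1}{4 X} + \frac{q}{-30} = \frac{1}{2 X} + q \left(- \frac{1}{30}\right) = \frac{1}{2 X} - \frac{q}{30}$)
$\frac{- 24 k{\left(3,0 \right)} - 32}{-3540} + \frac{3586}{-2336} = \frac{- 24 \frac{15 - 3 \cdot 0}{30 \cdot 3} - 32}{-3540} + \frac{3586}{-2336} = \left(- 24 \cdot \frac{1}{30} \cdot \frac{1}{3} \left(15 + 0\right) - 32\right) \left(- \frac{1}{3540}\right) + 3586 \left(- \frac{1}{2336}\right) = \left(- 24 \cdot \frac{1}{30} \cdot \frac{1}{3} \cdot 15 - 32\right) \left(- \frac{1}{3540}\right) - \frac{1793}{1168} = \left(\left(-24\right) \frac{1}{6} - 32\right) \left(- \frac{1}{3540}\right) - \frac{1793}{1168} = \left(-4 - 32\right) \left(- \frac{1}{3540}\right) - \frac{1793}{1168} = \left(-36\right) \left(- \frac{1}{3540}\right) - \frac{1793}{1168} = \frac{3}{295} - \frac{1793}{1168} = - \frac{525431}{344560}$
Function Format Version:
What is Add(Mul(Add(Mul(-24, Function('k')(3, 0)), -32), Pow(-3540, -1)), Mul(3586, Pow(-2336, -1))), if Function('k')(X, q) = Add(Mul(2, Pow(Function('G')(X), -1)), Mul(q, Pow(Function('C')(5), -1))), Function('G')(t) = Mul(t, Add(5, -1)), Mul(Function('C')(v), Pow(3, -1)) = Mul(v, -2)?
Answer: Rational(-525431, 344560) ≈ -1.5249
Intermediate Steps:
Function('C')(v) = Mul(-6, v) (Function('C')(v) = Mul(3, Mul(v, -2)) = Mul(3, Mul(-2, v)) = Mul(-6, v))
Function('G')(t) = Mul(4, t) (Function('G')(t) = Mul(t, 4) = Mul(4, t))
Function('k')(X, q) = Add(Mul(Rational(1, 2), Pow(X, -1)), Mul(Rational(-1, 30), q)) (Function('k')(X, q) = Add(Mul(2, Pow(Mul(4, X), -1)), Mul(q, Pow(Mul(-6, 5), -1))) = Add(Mul(2, Mul(Rational(1, 4), Pow(X, -1))), Mul(q, Pow(-30, -1))) = Add(Mul(Rational(1, 2), Pow(X, -1)), Mul(q, Rational(-1, 30))) = Add(Mul(Rational(1, 2), Pow(X, -1)), Mul(Rational(-1, 30), q)))
Add(Mul(Add(Mul(-24, Function('k')(3, 0)), -32), Pow(-3540, -1)), Mul(3586, Pow(-2336, -1))) = Add(Mul(Add(Mul(-24, Mul(Rational(1, 30), Pow(3, -1), Add(15, Mul(-1, 3, 0)))), -32), Pow(-3540, -1)), Mul(3586, Pow(-2336, -1))) = Add(Mul(Add(Mul(-24, Mul(Rational(1, 30), Rational(1, 3), Add(15, 0))), -32), Rational(-1, 3540)), Mul(3586, Rational(-1, 2336))) = Add(Mul(Add(Mul(-24, Mul(Rational(1, 30), Rational(1, 3), 15)), -32), Rational(-1, 3540)), Rational(-1793, 1168)) = Add(Mul(Add(Mul(-24, Rational(1, 6)), -32), Rational(-1, 3540)), Rational(-1793, 1168)) = Add(Mul(Add(-4, -32), Rational(-1, 3540)), Rational(-1793, 1168)) = Add(Mul(-36, Rational(-1, 3540)), Rational(-1793, 1168)) = Add(Rational(3, 295), Rational(-1793, 1168)) = Rational(-525431, 344560)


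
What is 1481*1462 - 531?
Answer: 2164691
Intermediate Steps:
1481*1462 - 531 = 2165222 - 531 = 2164691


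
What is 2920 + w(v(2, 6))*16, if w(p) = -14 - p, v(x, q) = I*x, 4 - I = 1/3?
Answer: 7736/3 ≈ 2578.7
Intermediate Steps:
I = 11/3 (I = 4 - 1/3 = 4 - 1*⅓ = 4 - ⅓ = 11/3 ≈ 3.6667)
v(x, q) = 11*x/3
2920 + w(v(2, 6))*16 = 2920 + (-14 - 11*2/3)*16 = 2920 + (-14 - 1*22/3)*16 = 2920 + (-14 - 22/3)*16 = 2920 - 64/3*16 = 2920 - 1024/3 = 7736/3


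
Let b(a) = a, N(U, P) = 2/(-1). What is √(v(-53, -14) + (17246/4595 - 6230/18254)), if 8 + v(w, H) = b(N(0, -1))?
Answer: I*√11587408812934645/41938565 ≈ 2.5667*I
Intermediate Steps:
N(U, P) = -2 (N(U, P) = 2*(-1) = -2)
v(w, H) = -10 (v(w, H) = -8 - 2 = -10)
√(v(-53, -14) + (17246/4595 - 6230/18254)) = √(-10 + (17246/4595 - 6230/18254)) = √(-10 + (17246*(1/4595) - 6230*1/18254)) = √(-10 + (17246/4595 - 3115/9127)) = √(-10 + 143090817/41938565) = √(-276294833/41938565) = I*√11587408812934645/41938565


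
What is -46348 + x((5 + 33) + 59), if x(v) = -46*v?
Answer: -50810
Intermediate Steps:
-46348 + x((5 + 33) + 59) = -46348 - 46*((5 + 33) + 59) = -46348 - 46*(38 + 59) = -46348 - 46*97 = -46348 - 4462 = -50810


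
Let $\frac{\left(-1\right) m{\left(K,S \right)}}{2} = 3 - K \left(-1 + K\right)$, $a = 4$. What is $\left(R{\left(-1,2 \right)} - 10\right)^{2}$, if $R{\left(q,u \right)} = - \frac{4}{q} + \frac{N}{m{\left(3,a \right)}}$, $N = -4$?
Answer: $\frac{400}{9} \approx 44.444$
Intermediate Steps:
$m{\left(K,S \right)} = -6 + 2 K \left(-1 + K\right)$ ($m{\left(K,S \right)} = - 2 \left(3 - K \left(-1 + K\right)\right) = -6 + 2 K \left(-1 + K\right)$)
$R{\left(q,u \right)} = - \frac{2}{3} - \frac{4}{q}$ ($R{\left(q,u \right)} = - \frac{4}{q} - \frac{4}{-6 - 6 + 2 \cdot 3^{2}} = - \frac{4}{q} - \frac{4}{-6 - 6 + 2 \cdot 9} = - \frac{4}{q} - \frac{4}{-6 - 6 + 18} = - \frac{4}{q} - \frac{4}{6} = - \frac{4}{q} - \frac{2}{3} = - \frac{2}{3} - \frac{4}{q}$)
$\left(R{\left(-1,2 \right)} - 10\right)^{2} = \left(\left(- \frac{2}{3} - \frac{4}{-1}\right) - 10\right)^{2} = \left(\left(- \frac{2}{3} - -4\right) - 10\right)^{2} = \left(\left(- \frac{2}{3} + 4\right) - 10\right)^{2} = \left(\frac{10}{3} - 10\right)^{2} = \left(- \frac{20}{3}\right)^{2} = \frac{400}{9}$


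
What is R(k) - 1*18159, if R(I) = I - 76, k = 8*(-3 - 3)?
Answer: -18283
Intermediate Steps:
k = -48 (k = 8*(-6) = -48)
R(I) = -76 + I
R(k) - 1*18159 = (-76 - 48) - 1*18159 = -124 - 18159 = -18283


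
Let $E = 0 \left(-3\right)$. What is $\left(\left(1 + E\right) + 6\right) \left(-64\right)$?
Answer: $-448$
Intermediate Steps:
$E = 0$
$\left(\left(1 + E\right) + 6\right) \left(-64\right) = \left(\left(1 + 0\right) + 6\right) \left(-64\right) = \left(1 + 6\right) \left(-64\right) = 7 \left(-64\right) = -448$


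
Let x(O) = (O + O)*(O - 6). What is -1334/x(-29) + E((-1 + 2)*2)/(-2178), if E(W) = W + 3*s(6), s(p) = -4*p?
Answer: -23822/38115 ≈ -0.62500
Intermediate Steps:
x(O) = 2*O*(-6 + O) (x(O) = (2*O)*(-6 + O) = 2*O*(-6 + O))
E(W) = -72 + W (E(W) = W + 3*(-4*6) = W + 3*(-24) = W - 72 = -72 + W)
-1334/x(-29) + E((-1 + 2)*2)/(-2178) = -1334*(-1/(58*(-6 - 29))) + (-72 + (-1 + 2)*2)/(-2178) = -1334/(2*(-29)*(-35)) + (-72 + 1*2)*(-1/2178) = -1334/2030 + (-72 + 2)*(-1/2178) = -1334*1/2030 - 70*(-1/2178) = -23/35 + 35/1089 = -23822/38115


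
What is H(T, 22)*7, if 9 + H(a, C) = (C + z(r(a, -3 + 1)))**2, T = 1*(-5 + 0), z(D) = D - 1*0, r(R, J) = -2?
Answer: 2737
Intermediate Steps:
z(D) = D (z(D) = D + 0 = D)
T = -5 (T = 1*(-5) = -5)
H(a, C) = -9 + (-2 + C)**2 (H(a, C) = -9 + (C - 2)**2 = -9 + (-2 + C)**2)
H(T, 22)*7 = (-9 + (-2 + 22)**2)*7 = (-9 + 20**2)*7 = (-9 + 400)*7 = 391*7 = 2737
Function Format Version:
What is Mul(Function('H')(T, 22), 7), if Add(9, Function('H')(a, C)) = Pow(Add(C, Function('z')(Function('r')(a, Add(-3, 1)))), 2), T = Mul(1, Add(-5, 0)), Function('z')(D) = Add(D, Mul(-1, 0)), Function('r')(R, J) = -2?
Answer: 2737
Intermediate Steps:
Function('z')(D) = D (Function('z')(D) = Add(D, 0) = D)
T = -5 (T = Mul(1, -5) = -5)
Function('H')(a, C) = Add(-9, Pow(Add(-2, C), 2)) (Function('H')(a, C) = Add(-9, Pow(Add(C, -2), 2)) = Add(-9, Pow(Add(-2, C), 2)))
Mul(Function('H')(T, 22), 7) = Mul(Add(-9, Pow(Add(-2, 22), 2)), 7) = Mul(Add(-9, Pow(20, 2)), 7) = Mul(Add(-9, 400), 7) = Mul(391, 7) = 2737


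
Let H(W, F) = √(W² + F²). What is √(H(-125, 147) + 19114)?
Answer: √(19114 + √37234) ≈ 138.95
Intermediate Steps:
H(W, F) = √(F² + W²)
√(H(-125, 147) + 19114) = √(√(147² + (-125)²) + 19114) = √(√(21609 + 15625) + 19114) = √(√37234 + 19114) = √(19114 + √37234)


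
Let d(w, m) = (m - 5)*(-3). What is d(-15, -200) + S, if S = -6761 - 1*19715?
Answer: -25861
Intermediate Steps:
S = -26476 (S = -6761 - 19715 = -26476)
d(w, m) = 15 - 3*m (d(w, m) = (-5 + m)*(-3) = 15 - 3*m)
d(-15, -200) + S = (15 - 3*(-200)) - 26476 = (15 + 600) - 26476 = 615 - 26476 = -25861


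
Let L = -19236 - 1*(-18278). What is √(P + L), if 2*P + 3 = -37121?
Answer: 8*I*√305 ≈ 139.71*I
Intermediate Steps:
L = -958 (L = -19236 + 18278 = -958)
P = -18562 (P = -3/2 + (½)*(-37121) = -3/2 - 37121/2 = -18562)
√(P + L) = √(-18562 - 958) = √(-19520) = 8*I*√305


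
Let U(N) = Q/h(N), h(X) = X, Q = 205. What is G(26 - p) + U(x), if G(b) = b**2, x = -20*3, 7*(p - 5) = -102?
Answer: 742003/588 ≈ 1261.9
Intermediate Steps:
p = -67/7 (p = 5 + (1/7)*(-102) = 5 - 102/7 = -67/7 ≈ -9.5714)
x = -60
U(N) = 205/N
G(26 - p) + U(x) = (26 - 1*(-67/7))**2 + 205/(-60) = (26 + 67/7)**2 + 205*(-1/60) = (249/7)**2 - 41/12 = 62001/49 - 41/12 = 742003/588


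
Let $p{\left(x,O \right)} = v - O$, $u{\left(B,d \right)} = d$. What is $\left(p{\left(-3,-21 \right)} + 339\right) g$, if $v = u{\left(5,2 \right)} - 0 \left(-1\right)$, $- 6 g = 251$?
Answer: $- \frac{45431}{3} \approx -15144.0$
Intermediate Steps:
$g = - \frac{251}{6}$ ($g = \left(- \frac{1}{6}\right) 251 = - \frac{251}{6} \approx -41.833$)
$v = 2$ ($v = 2 - 0 \left(-1\right) = 2 - 0 = 2 + 0 = 2$)
$p{\left(x,O \right)} = 2 - O$
$\left(p{\left(-3,-21 \right)} + 339\right) g = \left(\left(2 - -21\right) + 339\right) \left(- \frac{251}{6}\right) = \left(\left(2 + 21\right) + 339\right) \left(- \frac{251}{6}\right) = \left(23 + 339\right) \left(- \frac{251}{6}\right) = 362 \left(- \frac{251}{6}\right) = - \frac{45431}{3}$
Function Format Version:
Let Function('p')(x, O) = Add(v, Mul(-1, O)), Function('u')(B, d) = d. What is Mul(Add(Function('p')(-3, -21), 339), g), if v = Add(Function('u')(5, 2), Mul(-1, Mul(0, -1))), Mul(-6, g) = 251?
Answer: Rational(-45431, 3) ≈ -15144.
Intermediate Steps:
g = Rational(-251, 6) (g = Mul(Rational(-1, 6), 251) = Rational(-251, 6) ≈ -41.833)
v = 2 (v = Add(2, Mul(-1, Mul(0, -1))) = Add(2, Mul(-1, 0)) = Add(2, 0) = 2)
Function('p')(x, O) = Add(2, Mul(-1, O))
Mul(Add(Function('p')(-3, -21), 339), g) = Mul(Add(Add(2, Mul(-1, -21)), 339), Rational(-251, 6)) = Mul(Add(Add(2, 21), 339), Rational(-251, 6)) = Mul(Add(23, 339), Rational(-251, 6)) = Mul(362, Rational(-251, 6)) = Rational(-45431, 3)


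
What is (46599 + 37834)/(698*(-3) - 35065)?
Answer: -84433/37159 ≈ -2.2722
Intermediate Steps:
(46599 + 37834)/(698*(-3) - 35065) = 84433/(-2094 - 35065) = 84433/(-37159) = 84433*(-1/37159) = -84433/37159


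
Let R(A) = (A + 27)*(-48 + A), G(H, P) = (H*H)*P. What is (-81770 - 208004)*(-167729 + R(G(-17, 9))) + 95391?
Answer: -1895572463179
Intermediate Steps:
G(H, P) = P*H**2 (G(H, P) = H**2*P = P*H**2)
R(A) = (-48 + A)*(27 + A) (R(A) = (27 + A)*(-48 + A) = (-48 + A)*(27 + A))
(-81770 - 208004)*(-167729 + R(G(-17, 9))) + 95391 = (-81770 - 208004)*(-167729 + (-1296 + (9*(-17)**2)**2 - 189*(-17)**2)) + 95391 = -289774*(-167729 + (-1296 + (9*289)**2 - 189*289)) + 95391 = -289774*(-167729 + (-1296 + 2601**2 - 21*2601)) + 95391 = -289774*(-167729 + (-1296 + 6765201 - 54621)) + 95391 = -289774*(-167729 + 6709284) + 95391 = -289774*6541555 + 95391 = -1895572558570 + 95391 = -1895572463179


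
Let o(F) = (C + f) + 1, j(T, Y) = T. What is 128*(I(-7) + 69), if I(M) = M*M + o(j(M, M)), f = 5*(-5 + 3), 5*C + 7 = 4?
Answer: 69376/5 ≈ 13875.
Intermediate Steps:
C = -⅗ (C = -7/5 + (⅕)*4 = -7/5 + ⅘ = -⅗ ≈ -0.60000)
f = -10 (f = 5*(-2) = -10)
o(F) = -48/5 (o(F) = (-⅗ - 10) + 1 = -53/5 + 1 = -48/5)
I(M) = -48/5 + M² (I(M) = M*M - 48/5 = M² - 48/5 = -48/5 + M²)
128*(I(-7) + 69) = 128*((-48/5 + (-7)²) + 69) = 128*((-48/5 + 49) + 69) = 128*(197/5 + 69) = 128*(542/5) = 69376/5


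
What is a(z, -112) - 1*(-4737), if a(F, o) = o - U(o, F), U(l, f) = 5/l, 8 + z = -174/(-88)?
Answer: 518005/112 ≈ 4625.0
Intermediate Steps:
z = -265/44 (z = -8 - 174/(-88) = -8 - 174*(-1/88) = -8 + 87/44 = -265/44 ≈ -6.0227)
a(F, o) = o - 5/o
a(z, -112) - 1*(-4737) = (-112 - 5/(-112)) - 1*(-4737) = (-112 - 5*(-1/112)) + 4737 = (-112 + 5/112) + 4737 = -12539/112 + 4737 = 518005/112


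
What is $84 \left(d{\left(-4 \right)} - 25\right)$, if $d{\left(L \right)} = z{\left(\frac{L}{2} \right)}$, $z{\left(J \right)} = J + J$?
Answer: $-2436$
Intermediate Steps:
$z{\left(J \right)} = 2 J$
$d{\left(L \right)} = L$ ($d{\left(L \right)} = 2 \frac{L}{2} = L$)
$84 \left(d{\left(-4 \right)} - 25\right) = 84 \left(-4 - 25\right) = 84 \left(-29\right) = -2436$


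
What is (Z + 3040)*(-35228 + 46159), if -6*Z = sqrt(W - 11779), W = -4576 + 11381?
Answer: 33230240 - 10931*I*sqrt(4974)/6 ≈ 3.323e+7 - 1.2849e+5*I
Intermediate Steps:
W = 6805
Z = -I*sqrt(4974)/6 (Z = -sqrt(6805 - 11779)/6 = -I*sqrt(4974)/6 ≈ -11.754*I)
(Z + 3040)*(-35228 + 46159) = (-I*sqrt(4974)/6 + 3040)*(-35228 + 46159) = (3040 - I*sqrt(4974)/6)*10931 = 33230240 - 10931*I*sqrt(4974)/6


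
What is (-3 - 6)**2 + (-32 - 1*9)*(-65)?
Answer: 2746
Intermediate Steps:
(-3 - 6)**2 + (-32 - 1*9)*(-65) = (-9)**2 + (-32 - 9)*(-65) = 81 - 41*(-65) = 81 + 2665 = 2746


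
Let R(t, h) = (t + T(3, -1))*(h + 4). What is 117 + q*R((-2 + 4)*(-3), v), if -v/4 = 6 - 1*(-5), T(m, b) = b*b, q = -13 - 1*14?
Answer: -5283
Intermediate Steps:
q = -27 (q = -13 - 14 = -27)
T(m, b) = b²
v = -44 (v = -4*(6 - 1*(-5)) = -4*(6 + 5) = -4*11 = -44)
R(t, h) = (1 + t)*(4 + h) (R(t, h) = (t + (-1)²)*(h + 4) = (t + 1)*(4 + h) = (1 + t)*(4 + h))
117 + q*R((-2 + 4)*(-3), v) = 117 - 27*(4 - 44 + 4*((-2 + 4)*(-3)) - 44*(-2 + 4)*(-3)) = 117 - 27*(4 - 44 + 4*(2*(-3)) - 88*(-3)) = 117 - 27*(4 - 44 + 4*(-6) - 44*(-6)) = 117 - 27*(4 - 44 - 24 + 264) = 117 - 27*200 = 117 - 5400 = -5283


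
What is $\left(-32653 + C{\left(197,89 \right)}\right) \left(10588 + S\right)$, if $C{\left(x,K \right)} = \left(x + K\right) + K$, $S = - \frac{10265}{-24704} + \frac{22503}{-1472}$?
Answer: $- \frac{96956121117787}{284096} \approx -3.4128 \cdot 10^{8}$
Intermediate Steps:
$S = - \frac{8450063}{568192}$ ($S = \left(-10265\right) \left(- \frac{1}{24704}\right) + 22503 \left(- \frac{1}{1472}\right) = \frac{10265}{24704} - \frac{22503}{1472} = - \frac{8450063}{568192} \approx -14.872$)
$C{\left(x,K \right)} = x + 2 K$ ($C{\left(x,K \right)} = \left(K + x\right) + K = x + 2 K$)
$\left(-32653 + C{\left(197,89 \right)}\right) \left(10588 + S\right) = \left(-32653 + \left(197 + 2 \cdot 89\right)\right) \left(10588 - \frac{8450063}{568192}\right) = \left(-32653 + \left(197 + 178\right)\right) \frac{6007566833}{568192} = \left(-32653 + 375\right) \frac{6007566833}{568192} = \left(-32278\right) \frac{6007566833}{568192} = - \frac{96956121117787}{284096}$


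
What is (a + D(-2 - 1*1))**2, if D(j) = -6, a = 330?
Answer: 104976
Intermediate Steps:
(a + D(-2 - 1*1))**2 = (330 - 6)**2 = 324**2 = 104976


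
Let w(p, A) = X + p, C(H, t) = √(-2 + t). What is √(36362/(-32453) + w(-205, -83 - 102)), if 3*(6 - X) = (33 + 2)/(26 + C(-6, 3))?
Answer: 2*I*√4277233062263/292077 ≈ 14.162*I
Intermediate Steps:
X = 451/81 (X = 6 - (33 + 2)/(3*(26 + √(-2 + 3))) = 6 - 35/(3*(26 + √1)) = 6 - 35/(3*(26 + 1)) = 6 - 35/(3*27) = 6 - ⅓*35/27 = 6 - 35/81 = 451/81 ≈ 5.5679)
w(p, A) = 451/81 + p
√(36362/(-32453) + w(-205, -83 - 102)) = √(36362/(-32453) + (451/81 - 205)) = √(36362*(-1/32453) - 16154/81) = √(-36362/32453 - 16154/81) = √(-527191084/2628693) = 2*I*√4277233062263/292077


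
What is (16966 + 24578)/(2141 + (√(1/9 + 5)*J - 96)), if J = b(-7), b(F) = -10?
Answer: 152923464/7526725 + 249264*√46/7526725 ≈ 20.542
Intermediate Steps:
J = -10
(16966 + 24578)/(2141 + (√(1/9 + 5)*J - 96)) = (16966 + 24578)/(2141 + (√(1/9 + 5)*(-10) - 96)) = 41544/(2141 + (√(⅑ + 5)*(-10) - 96)) = 41544/(2141 + (√(46/9)*(-10) - 96)) = 41544/(2141 + ((√46/3)*(-10) - 96)) = 41544/(2141 + (-10*√46/3 - 96)) = 41544/(2141 + (-96 - 10*√46/3)) = 41544/(2045 - 10*√46/3)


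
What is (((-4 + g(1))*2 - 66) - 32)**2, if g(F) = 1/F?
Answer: 10816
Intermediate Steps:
(((-4 + g(1))*2 - 66) - 32)**2 = (((-4 + 1/1)*2 - 66) - 32)**2 = (((-4 + 1)*2 - 66) - 32)**2 = ((-3*2 - 66) - 32)**2 = ((-6 - 66) - 32)**2 = (-72 - 32)**2 = (-104)**2 = 10816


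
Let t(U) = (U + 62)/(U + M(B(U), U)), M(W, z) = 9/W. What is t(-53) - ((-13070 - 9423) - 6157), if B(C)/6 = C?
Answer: 161040696/5621 ≈ 28650.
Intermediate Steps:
B(C) = 6*C
t(U) = (62 + U)/(U + 3/(2*U)) (t(U) = (U + 62)/(U + 9/((6*U))) = (62 + U)/(U + 9*(1/(6*U))) = (62 + U)/(U + 3/(2*U)))
t(-53) - ((-13070 - 9423) - 6157) = 2*(-53)*(62 - 53)/(3 + 2*(-53)**2) - ((-13070 - 9423) - 6157) = 2*(-53)*9/(3 + 2*2809) - (-22493 - 6157) = 2*(-53)*9/(3 + 5618) - 1*(-28650) = 2*(-53)*9/5621 + 28650 = 2*(-53)*(1/5621)*9 + 28650 = -954/5621 + 28650 = 161040696/5621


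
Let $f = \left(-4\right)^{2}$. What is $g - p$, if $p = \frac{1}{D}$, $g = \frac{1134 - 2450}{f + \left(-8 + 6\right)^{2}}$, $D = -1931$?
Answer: $- \frac{635294}{9655} \approx -65.799$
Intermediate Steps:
$f = 16$
$g = - \frac{329}{5}$ ($g = \frac{1134 - 2450}{16 + \left(-8 + 6\right)^{2}} = - \frac{1316}{16 + \left(-2\right)^{2}} = - \frac{1316}{16 + 4} = - \frac{1316}{20} = \left(-1316\right) \frac{1}{20} = - \frac{329}{5} \approx -65.8$)
$p = - \frac{1}{1931}$ ($p = \frac{1}{-1931} = - \frac{1}{1931} \approx -0.00051787$)
$g - p = - \frac{329}{5} - - \frac{1}{1931} = - \frac{329}{5} + \frac{1}{1931} = - \frac{635294}{9655}$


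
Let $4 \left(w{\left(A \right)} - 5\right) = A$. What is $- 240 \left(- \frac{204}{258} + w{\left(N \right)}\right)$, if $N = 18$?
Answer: $- \frac{89880}{43} \approx -2090.2$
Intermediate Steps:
$w{\left(A \right)} = 5 + \frac{A}{4}$
$- 240 \left(- \frac{204}{258} + w{\left(N \right)}\right) = - 240 \left(- \frac{204}{258} + \left(5 + \frac{1}{4} \cdot 18\right)\right) = - 240 \left(\left(-204\right) \frac{1}{258} + \left(5 + \frac{9}{2}\right)\right) = - 240 \left(- \frac{34}{43} + \frac{19}{2}\right) = \left(-240\right) \frac{749}{86} = - \frac{89880}{43}$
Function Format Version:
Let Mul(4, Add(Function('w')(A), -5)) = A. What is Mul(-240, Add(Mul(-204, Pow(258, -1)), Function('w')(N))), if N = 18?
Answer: Rational(-89880, 43) ≈ -2090.2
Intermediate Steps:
Function('w')(A) = Add(5, Mul(Rational(1, 4), A))
Mul(-240, Add(Mul(-204, Pow(258, -1)), Function('w')(N))) = Mul(-240, Add(Mul(-204, Pow(258, -1)), Add(5, Mul(Rational(1, 4), 18)))) = Mul(-240, Add(Mul(-204, Rational(1, 258)), Add(5, Rational(9, 2)))) = Mul(-240, Add(Rational(-34, 43), Rational(19, 2))) = Mul(-240, Rational(749, 86)) = Rational(-89880, 43)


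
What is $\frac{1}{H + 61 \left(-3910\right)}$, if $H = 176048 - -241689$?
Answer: $\frac{1}{179227} \approx 5.5795 \cdot 10^{-6}$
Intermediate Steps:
$H = 417737$ ($H = 176048 + 241689 = 417737$)
$\frac{1}{H + 61 \left(-3910\right)} = \frac{1}{417737 + 61 \left(-3910\right)} = \frac{1}{417737 - 238510} = \frac{1}{179227}$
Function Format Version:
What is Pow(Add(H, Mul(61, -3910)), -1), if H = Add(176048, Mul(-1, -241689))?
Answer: Rational(1, 179227) ≈ 5.5795e-6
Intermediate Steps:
H = 417737 (H = Add(176048, 241689) = 417737)
Pow(Add(H, Mul(61, -3910)), -1) = Pow(Add(417737, Mul(61, -3910)), -1) = Pow(Add(417737, -238510), -1) = Pow(179227, -1) = Rational(1, 179227)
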